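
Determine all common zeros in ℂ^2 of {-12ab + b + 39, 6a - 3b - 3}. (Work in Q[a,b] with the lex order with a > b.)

{(-1, -3), (19/12, 13/6)}

Compute a lex Gröbner basis by Buchberger's algorithm.
f_1 = -12ab + b + 39, LT = ab.
f_2 = 6a - 3b - 3, LT = a.

S(f_1,f_2): lcm = ab. S = 1/2b^2 + 5/12b - 13/4.
  leading term b^2: no divisor's leading term divides it; move 1/2b^2 to the remainder.
  leading term b: no divisor's leading term divides it; move 5/12b to the remainder.
  leading term 1: no divisor's leading term divides it; move -13/4 to the remainder.
  remainder 1/2b^2 + 5/12b - 13/4 ≠ 0; add h_3 = 1/2b^2 + 5/12b - 13/4 to the basis.

The other S-polynomials (S(f_1,h_3), S(f_2,h_3)) all reduce to 0 modulo the current basis, so we have a Gröbner basis.
Inter-reduce: drop elements whose leading term is divisible by another's, tail-reduce, and make monic.
Reduced Gröbner basis: {a - 1/2b - 1/2, b^2 + 5/6b - 13/2}.

The lex basis is triangular: the last element involves only b. Solving b^2 + 5/6b - 13/2 = 0 gives b ∈ {-3, 13/6}; substituting each value into the earlier elements determines the remaining variables.
  b = -3: the earlier basis element becomes a + 1 = 0, giving a = -1 — point (-1, -3).
  b = 13/6: the earlier basis element becomes a - 19/12 = 0, giving a = 19/12 — point (19/12, 13/6).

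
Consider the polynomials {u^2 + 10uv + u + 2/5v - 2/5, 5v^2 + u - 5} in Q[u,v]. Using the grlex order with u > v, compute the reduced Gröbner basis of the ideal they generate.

The reduced Gröbner basis is the canonical form of the ideal for this ordering.

f_1 = u^2 + 10uv + u + 2/5v - 2/5, LT = u^2.
f_2 = 5v^2 + u - 5, LT = v^2.

The S-polynomials (S(f_1,f_2)) all reduce to 0 modulo the current basis, so we have a Gröbner basis.

G = {u^2 + 10uv + u + 2/5v - 2/5, v^2 + 1/5u - 1}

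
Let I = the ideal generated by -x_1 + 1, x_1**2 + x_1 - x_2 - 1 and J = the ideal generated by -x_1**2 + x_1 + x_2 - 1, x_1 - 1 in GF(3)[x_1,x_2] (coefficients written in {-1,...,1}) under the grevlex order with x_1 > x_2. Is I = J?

Yes, the ideals are equal.

Equality of ideals is decidable: compute both reduced Gröbner bases (unique for the ordering) and check whether they agree.
Buchberger on the first generating set:
f_1 = -x_1 + 1, LT = x_1.
f_2 = x_1**2 + x_1 - x_2 - 1, LT = x_1**2.

S(f_1,f_2): lcm = x_1**2. S = x_1 + x_2 + 1.
  leading term x_1: subtract (-1)·f_1 from x_1 + x_2 + 1 → x_2 - 1
  leading term x_2: no divisor's leading term divides it; move x_2 to the remainder.
  leading term 1: no divisor's leading term divides it; move -1 to the remainder.
  remainder x_2 - 1 ≠ 0; add g_3 = x_2 - 1 to the basis.

The other S-polynomials (S(f_1,g_3), S(f_2,g_3)) all reduce to 0 modulo the current basis, so we have a Gröbner basis.
Inter-reduce: drop elements whose leading term is divisible by another's, tail-reduce, and make monic.
Reduced Gröbner basis: {x_1 - 1, x_2 - 1}.

Buchberger on the second generating set:
h_1 = -x_1**2 + x_1 + x_2 - 1, LT = x_1**2.
h_2 = x_1 - 1, LT = x_1.

S(h_1,h_2): lcm = x_1**2. S = -x_2 + 1.
  leading term x_2: no divisor's leading term divides it; move -x_2 to the remainder.
  leading term 1: no divisor's leading term divides it; move 1 to the remainder.
  remainder -x_2 + 1 ≠ 0; add k_3 = -x_2 + 1 to the basis.

The other S-polynomials (S(h_1,k_3), S(h_2,k_3)) all reduce to 0 modulo the current basis, so we have a Gröbner basis.
Inter-reduce: drop elements whose leading term is divisible by another's, tail-reduce, and make monic.
Reduced Gröbner basis: {x_1 - 1, x_2 - 1}.

These coincide, so the ideals are equal.
The choice of monomial ordering does not affect the verdict — as long as both bases are computed under the same ordering, their equality decides ideal equality.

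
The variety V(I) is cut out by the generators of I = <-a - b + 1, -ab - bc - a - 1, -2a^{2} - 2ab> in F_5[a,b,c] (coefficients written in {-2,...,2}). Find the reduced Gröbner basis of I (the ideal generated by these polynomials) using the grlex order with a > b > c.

G = {a, b - 1, c + 1}

f_1 = -a - b + 1, LT = a.
f_2 = -ab - bc - a - 1, LT = ab.
f_3 = -2a^{2} - 2ab, LT = a^{2}.

S(f_1,f_2): lcm = ab. S = b^{2} - bc - a - b - 1.
  reduce S modulo (f_1, f_2, f_3):
  remainder b^{2} - bc - 2 ≠ 0; add g_4 = b^{2} - bc - 2 to the basis.

S(f_1,f_3): lcm = a^{2}. S = -a.
  reduce S modulo (f_1, f_2, f_3, g_4):
  remainder b - 1 ≠ 0; add g_5 = b - 1 to the basis.

S(f_2,f_3): lcm = a^{2}b. S = -ab^{2} + abc + a^{2} + a.
  reduce S modulo (f_1, f_2, f_3, g_4, g_5):
  remainder c + 1 ≠ 0; add g_6 = c + 1 to the basis.

The other S-polynomials (S(f_1,g_4), S(f_2,g_4), S(f_3,g_4), S(f_1,g_5), S(f_2,g_5), S(f_3,g_5), S(g_4,g_5), S(f_1,g_6), S(f_2,g_6), S(f_3,g_6), S(g_4,g_6), S(g_5,g_6)) all reduce to 0 modulo the current basis, so we have a Gröbner basis.
Inter-reduce: drop elements whose leading term is divisible by another's, tail-reduce, and make monic.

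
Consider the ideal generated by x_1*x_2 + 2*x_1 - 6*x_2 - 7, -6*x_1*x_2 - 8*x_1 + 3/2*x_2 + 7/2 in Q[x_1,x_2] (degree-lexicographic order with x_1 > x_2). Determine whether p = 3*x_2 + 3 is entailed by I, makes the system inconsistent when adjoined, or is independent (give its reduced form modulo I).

3*x_2 + 3 is independent of I; its normal form modulo I is 3*x_2 + 3.

First compute the reduced Gröbner basis of I by Buchberger's algorithm.
f_1 = x_1*x_2 + 2*x_1 - 6*x_2 - 7, LT = x_1*x_2.
f_2 = -6*x_1*x_2 - 8*x_1 + 3/2*x_2 + 7/2, LT = x_1*x_2.

S(f_1,f_2): lcm = x_1*x_2. S = 2/3*x_1 - 23/4*x_2 - 77/12.
  reduce S modulo (f_1, f_2):
  remainder 2/3*x_1 - 23/4*x_2 - 77/12 ≠ 0; add h_3 = 2/3*x_1 - 23/4*x_2 - 77/12 to the basis.

S(f_1,h_3): lcm = x_1*x_2. S = 69/8*x_2**2 + 2*x_1 + 29/8*x_2 - 7.
  reduce S modulo (f_1, f_2, h_3):
  remainder 69/8*x_2**2 + 167/8*x_2 + 49/4 ≠ 0; add h_4 = 69/8*x_2**2 + 167/8*x_2 + 49/4 to the basis.

The other S-polynomials (S(f_2,h_3), S(f_1,h_4), S(f_2,h_4), S(h_3,h_4)) all reduce to 0 modulo the current basis, so we have a Gröbner basis.
Inter-reduce: drop elements whose leading term is divisible by another's, tail-reduce, and make monic.
Reduced Gröbner basis: {x_2**2 + 167/69*x_2 + 98/69, x_1 - 69/8*x_2 - 77/8}.
Label its elements g_1 = x_2**2 + 167/69*x_2 + 98/69, g_2 = x_1 - 69/8*x_2 - 77/8.

Reduce p = 3*x_2 + 3 modulo G:
  leading term x_2: no divisor's leading term divides it; move 3*x_2 to the remainder.
  leading term 1: no divisor's leading term divides it; move 3 to the remainder.
  normal form = 3*x_2 + 3.
The normal form is nonzero, so p ∉ I. Since p minus its normal form lies in I, I + (p) = I + (r) where r = 3*x_2 + 3; decide whether this ideal is the whole ring.
Run Buchberger on G together with r (pairs among the g_i already reduce to 0 since G is a Gröbner basis):
g_1 = x_2**2 + 167/69*x_2 + 98/69, LT = x_2**2.
g_2 = x_1 - 69/8*x_2 - 77/8, LT = x_1.
r = 3*x_2 + 3, LT = x_2.

The S-polynomials (S(g_1,g_2), S(g_1,r), S(g_2,r)) all reduce to 0 modulo the current basis, so we have a Gröbner basis.
Inter-reduce: drop elements whose leading term is divisible by another's, tail-reduce, and make monic.
Reduced Gröbner basis: {x_1 - 1, x_2 + 1}.
The reduced Gröbner basis of I + (p) is {x_1 - 1, x_2 + 1} ≠ {1}, a proper ideal, so the enlarged system stays consistent: p is independent of I, with normal form 3*x_2 + 3.

The remainder on division by a Gröbner basis is unique — it is the normal form.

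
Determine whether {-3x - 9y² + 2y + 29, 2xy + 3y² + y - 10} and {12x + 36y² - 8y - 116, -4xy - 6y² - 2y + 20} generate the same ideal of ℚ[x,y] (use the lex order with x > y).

Yes, the ideals are equal.

Two ideals are equal iff their reduced Gröbner bases coincide (the reduced basis is unique for a fixed ordering).
Buchberger on the first generating set:
f_1 = -3x - 9y² + 2y + 29, LT = x.
f_2 = 2xy + 3y² + y - 10, LT = xy.

S(f_1,f_2): lcm = xy. S = 3y³ - 13/6y² - 61/6y + 5.
  reduce S modulo (f_1, f_2):
  remainder 3y³ - 13/6y² - 61/6y + 5 ≠ 0; add g_3 = 3y³ - 13/6y² - 61/6y + 5 to the basis.

The other S-polynomials (S(f_1,g_3), S(f_2,g_3)) all reduce to 0 modulo the current basis, so we have a Gröbner basis.
Inter-reduce: drop elements whose leading term is divisible by another's, tail-reduce, and make monic.
Reduced Gröbner basis: {x + 3y² - ⅔y - 29/3, y³ - 13/18y² - 61/18y + 5/3}.

Buchberger on the second generating set:
h_1 = 12x + 36y² - 8y - 116, LT = x.
h_2 = -4xy - 6y² - 2y + 20, LT = xy.

S(h_1,h_2): lcm = xy. S = 3y³ - 13/6y² - 61/6y + 5.
  reduce S modulo (h_1, h_2):
  remainder 3y³ - 13/6y² - 61/6y + 5 ≠ 0; add k_3 = 3y³ - 13/6y² - 61/6y + 5 to the basis.

The other S-polynomials (S(h_1,k_3), S(h_2,k_3)) all reduce to 0 modulo the current basis, so we have a Gröbner basis.
Inter-reduce: drop elements whose leading term is divisible by another's, tail-reduce, and make monic.
Reduced Gröbner basis: {x + 3y² - ⅔y - 29/3, y³ - 13/18y² - 61/18y + 5/3}.

Same reduced basis, so the two generating sets span the same ideal.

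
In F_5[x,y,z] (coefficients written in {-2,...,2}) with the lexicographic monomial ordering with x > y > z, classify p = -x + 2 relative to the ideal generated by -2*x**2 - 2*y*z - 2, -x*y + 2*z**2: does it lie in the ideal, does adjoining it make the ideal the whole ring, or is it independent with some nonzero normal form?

First compute the reduced Gröbner basis of I by Buchberger's algorithm.
f_1 = -2*x**2 - 2*y*z - 2, LT = x**2.
f_2 = -x*y + 2*z**2, LT = x*y.

S(f_1,f_2): lcm = x**2*y. S = 2*x*z**2 + y**2*z + y.
  reduce S modulo (f_1, f_2):
  remainder 2*x*z**2 + y**2*z + y ≠ 0; add h_3 = 2*x*z**2 + y**2*z + y to the basis.

S(f_2,h_3): lcm = x*y*z**2. S = 2*y**3*z + 2*y**2 - 2*z**4.
  reduce S modulo (f_1, f_2, h_3):
  remainder 2*y**3*z + 2*y**2 - 2*z**4 ≠ 0; add h_4 = 2*y**3*z + 2*y**2 - 2*z**4 to the basis.

The other S-polynomials (S(f_1,h_3), S(f_1,h_4), S(f_2,h_4), S(h_3,h_4)) all reduce to 0 modulo the current basis, so we have a Gröbner basis.
Inter-reduce: drop elements whose leading term is divisible by another's, tail-reduce, and make monic.
Reduced Gröbner basis: {x**2 + y*z + 1, x*y - 2*z**2, x*z**2 - 2*y**2*z - 2*y, y**3*z + y**2 - z**4}.
Label its elements g_1 = x**2 + y*z + 1, g_2 = x*y - 2*z**2, g_3 = x*z**2 - 2*y**2*z - 2*y, g_4 = y**3*z + y**2 - z**4.

Reduce p = -x + 2 modulo G:
  leading term x: no divisor's leading term divides it; move -x to the remainder.
  leading term 1: no divisor's leading term divides it; move 2 to the remainder.
  normal form = -x + 2.
The normal form is nonzero, so p ∉ I. Since p minus its normal form lies in I, I + (p) = I + (r) where r = -x + 2; decide whether this ideal is the whole ring.
Run Buchberger on G together with r (pairs among the g_i already reduce to 0 since G is a Gröbner basis):
g_1 = x**2 + y*z + 1, LT = x**2.
g_2 = x*y - 2*z**2, LT = x*y.
g_3 = x*z**2 - 2*y**2*z - 2*y, LT = x*z**2.
g_4 = y**3*z + y**2 - z**4, LT = y**3*z.
r = -x + 2, LT = x.

S(g_1,r): lcm = x**2. S = 2*x + y*z + 1.
  reduce S modulo (g_1, g_2, g_3, g_4, r):
  remainder y*z ≠ 0; add m_6 = y*z to the basis.

S(g_2,r): lcm = x*y. S = 2*y - 2*z**2.
  reduce S modulo (g_1, g_2, g_3, g_4, r, m_6):
  remainder 2*y - 2*z**2 ≠ 0; add m_7 = 2*y - 2*z**2 to the basis.

S(g_2,m_6): lcm = x*y*z. S = -2*z**3.
  reduce S modulo (g_1, g_2, g_3, g_4, r, m_6, m_7):
  remainder -2*z**3 ≠ 0; add m_8 = -2*z**3 to the basis.

The other S-polynomials (S(g_1,g_2), S(g_1,g_3), S(g_1,g_4), S(g_2,g_3), S(g_2,g_4), S(g_3,g_4), S(g_3,r), S(g_4,r), S(g_1,m_6), S(g_3,m_6), S(g_4,m_6), S(r,m_6), S(g_1,m_7), S(g_2,m_7), S(g_3,m_7), S(g_4,m_7), S(r,m_7), S(m_6,m_7), S(g_1,m_8), S(g_2,m_8), S(g_3,m_8), S(g_4,m_8), S(r,m_8), S(m_6,m_8), S(m_7,m_8)) all reduce to 0 modulo the current basis, so we have a Gröbner basis.
Inter-reduce: drop elements whose leading term is divisible by another's, tail-reduce, and make monic.
Reduced Gröbner basis: {x - 2, y - z**2, z**3}.
The reduced Gröbner basis of I + (p) is {x - 2, y - z**2, z**3} ≠ {1}, a proper ideal, so the enlarged system stays consistent: p is independent of I, with normal form -x + 2.

-x + 2 is independent of I; its normal form modulo I is -x + 2.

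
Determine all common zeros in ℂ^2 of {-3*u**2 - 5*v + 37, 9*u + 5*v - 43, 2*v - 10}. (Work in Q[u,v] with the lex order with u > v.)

{(2, 5)}

Compute a lex Gröbner basis by Buchberger's algorithm.
f_1 = -3*u**2 - 5*v + 37, LT = u**2.
f_2 = 9*u + 5*v - 43, LT = u.
f_3 = 2*v - 10, LT = v.

The S-polynomials (S(f_1,f_2), S(f_1,f_3), S(f_2,f_3)) all reduce to 0 modulo the current basis, so we have a Gröbner basis.
Inter-reduce: drop elements whose leading term is divisible by another's, tail-reduce, and make monic.
Reduced Gröbner basis: {u - 2, v - 5}.

Elimination: the polynomial v - 5 lies in the elimination ideal for v, so v ∈ {5}. For each such v, the remaining basis elements (now univariate) give the rest of the solution.
  v = 5: the earlier basis element becomes u - 2 = 0, giving u = 2 — point (2, 5).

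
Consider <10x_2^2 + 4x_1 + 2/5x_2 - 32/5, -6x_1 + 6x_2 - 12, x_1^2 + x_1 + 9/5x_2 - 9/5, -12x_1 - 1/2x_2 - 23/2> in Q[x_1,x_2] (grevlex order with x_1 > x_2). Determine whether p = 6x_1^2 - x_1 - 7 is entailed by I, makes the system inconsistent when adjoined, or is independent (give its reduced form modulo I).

First compute the reduced Gröbner basis of I by Buchberger's algorithm.
f_1 = 10x_2^2 + 4x_1 + 2/5x_2 - 32/5, LT = x_2^2.
f_2 = -6x_1 + 6x_2 - 12, LT = x_1.
f_3 = x_1^2 + x_1 + 9/5x_2 - 9/5, LT = x_1^2.
f_4 = -12x_1 - 1/2x_2 - 23/2, LT = x_1.

S(f_1,f_2): leading monomials are coprime, so the S-polynomial reduces to 0 (Buchberger's first criterion).
S(f_1,f_3): leading monomials are coprime, so the S-polynomial reduces to 0 (Buchberger's first criterion).
S(f_1,f_4): leading monomials are coprime, so the S-polynomial reduces to 0 (Buchberger's first criterion).
S(f_2,f_3): lcm = x_1^2. S = -x_1x_2 + x_1 - 9/5x_2 + 9/5.
  leading term x_1x_2: subtract (1/6x_2)·f_2 from -x_1x_2 + x_1 - 9/5x_2 + 9/5 → -x_2^2 + x_1 + 1/5x_2 + 9/5
  leading term x_2^2: subtract (-1/10)·f_1 from -x_2^2 + x_1 + 1/5x_2 + 9/5 → 7/5x_1 + 6/25x_2 + 29/25
  leading term x_1: subtract (-7/30)·f_2 from 7/5x_1 + 6/25x_2 + 29/25 → 41/25x_2 - 41/25
  leading term x_2: no divisor's leading term divides it; move 41/25x_2 to the remainder.
  leading term 1: no divisor's leading term divides it; move -41/25 to the remainder.
  remainder 41/25x_2 - 41/25 ≠ 0; add h_5 = 41/25x_2 - 41/25 to the basis.

S(f_2,f_4): lcm = x_1. S = -25/24x_2 + 25/24.
  leading term x_2: subtract (-625/984)·h_5 from -25/24x_2 + 25/24 → 0
  remainder 0.

S(f_3,f_4): lcm = x_1^2. S = -1/24x_1x_2 + 1/24x_1 + 9/5x_2 - 9/5.
  leading term x_1x_2: subtract (1/144x_2)·f_2 from -1/24x_1x_2 + 1/24x_1 + 9/5x_2 - 9/5 → -1/24x_2^2 + 1/24x_1 + 113/60x_2 - 9/5
  leading term x_2^2: subtract (-1/240)·f_1 from -1/24x_2^2 + 1/24x_1 + 113/60x_2 - 9/5 → 7/120x_1 + 377/200x_2 - 137/75
  leading term x_1: subtract (-7/720)·f_2 from 7/120x_1 + 377/200x_2 - 137/75 → 583/300x_2 - 583/300
  leading term x_2: subtract (583/492)·h_5 from 583/300x_2 - 583/300 → 0
  remainder 0.

S(f_1,h_5): lcm = x_2^2. S = 2/5x_1 + 26/25x_2 - 16/25.
  leading term x_1: subtract (-1/15)·f_2 from 2/5x_1 + 26/25x_2 - 16/25 → 36/25x_2 - 36/25
  leading term x_2: subtract (36/41)·h_5 from 36/25x_2 - 36/25 → 0
  remainder 0.

S(f_2,h_5): leading monomials are coprime, so the S-polynomial reduces to 0 (Buchberger's first criterion).
S(f_3,h_5): leading monomials are coprime, so the S-polynomial reduces to 0 (Buchberger's first criterion).
S(f_4,h_5): leading monomials are coprime, so the S-polynomial reduces to 0 (Buchberger's first criterion).
Every S-polynomial of the final basis reduces to 0, so we have a Gröbner basis.
Inter-reduce: drop elements whose leading term is divisible by another's, tail-reduce, and make monic.
Reduced Gröbner basis: {x_1 + 1, x_2 - 1}.
Label its elements g_1 = x_1 + 1, g_2 = x_2 - 1.

Reduce p = 6x_1^2 - x_1 - 7 modulo G:
  leading term x_1^2: subtract (6x_1)·g_1 from 6x_1^2 - x_1 - 7 → -7x_1 - 7
  leading term x_1: subtract (-7)·g_1 from -7x_1 - 7 → 0
  normal form = 0.
Since the normal form is 0, p ∈ I.

6x_1^2 - x_1 - 7 lies in I (it reduces to 0).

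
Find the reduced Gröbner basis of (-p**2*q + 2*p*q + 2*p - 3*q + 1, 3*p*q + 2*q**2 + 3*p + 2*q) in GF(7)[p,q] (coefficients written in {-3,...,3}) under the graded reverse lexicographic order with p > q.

Buchberger's algorithm terminates because the ascending chain of leading-term ideals stabilizes.

f_1 = -p**2*q + 2*p*q + 2*p - 3*q + 1, LT = p**2*q.
f_2 = 3*p*q + 2*q**2 + 3*p + 2*q, LT = p*q.

S(f_1,f_2): lcm = p**2*q. S = -3*p*q**2 - p**2 + 2*p*q - 2*p + 3*q - 1.
  reduce S modulo (f_1, f_2):
  remainder 2*q**3 - p**2 + q**2 + 2*q - 1 ≠ 0; add g_3 = 2*q**3 - p**2 + q**2 + 2*q - 1 to the basis.

S(f_1,g_3): lcm = p**2*q**3. S = -3*p**4 + 3*p**2*q**2 - 2*p*q**3 - p**2*q - 2*p*q**2 + 3*q**3 - 3*p**2 - q**2.
  reduce S modulo (f_1, f_2, g_3):
  remainder -3*p**4 - 2*p**2 + 2*q**2 + 3 ≠ 0; add g_4 = -3*p**4 - 2*p**2 + 2*q**2 + 3 to the basis.

S(f_2,g_3): lcm = p*q**3. S = 3*q**4 - 3*p**3 - 3*p*q**2 + 3*q**3 - p*q - 3*p.
  reduce S modulo (f_1, f_2, g_3, g_4):
  remainder -3*p**3 - 2*q**2 + 2*p + 3*q - 2 ≠ 0; add g_5 = -3*p**3 - 2*q**2 + 2*p + 3*q - 2 to the basis.

The other S-polynomials (S(f_1,g_4), S(f_2,g_4), S(g_3,g_4), S(f_1,g_5), S(f_2,g_5), S(g_3,g_5), S(g_4,g_5)) all reduce to 0 modulo the current basis, so we have a Gröbner basis.
Inter-reduce: drop elements whose leading term is divisible by another's, tail-reduce, and make monic.

G = {p**3 + 3*q**2 - 3*p - q + 3, q**3 + 3*p**2 - 3*q**2 + q + 3, p*q + 3*q**2 + p + 3*q}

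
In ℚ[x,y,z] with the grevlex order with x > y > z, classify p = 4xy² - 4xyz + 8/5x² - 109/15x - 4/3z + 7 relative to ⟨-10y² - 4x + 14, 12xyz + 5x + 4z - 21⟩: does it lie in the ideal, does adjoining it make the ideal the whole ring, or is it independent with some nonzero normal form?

First compute the reduced Gröbner basis of I by Buchberger's algorithm.
f_1 = -10y² - 4x + 14, LT = y².
f_2 = 12xyz + 5x + 4z - 21, LT = xyz.

S(f_1,f_2): lcm = xy²z. S = ⅖x²z - 5/12xy - 7/5xz - ⅓yz + 7/4y.
  leading term x²z: no divisor's leading term divides it; move ⅖x²z to the remainder.
  leading term xy: no divisor's leading term divides it; move -5/12xy to the remainder.
  leading term xz: no divisor's leading term divides it; move -7/5xz to the remainder.
  leading term yz: no divisor's leading term divides it; move -⅓yz to the remainder.
  leading term y: no divisor's leading term divides it; move 7/4y to the remainder.
  remainder ⅖x²z - 5/12xy - 7/5xz - ⅓yz + 7/4y ≠ 0; add h_3 = ⅖x²z - 5/12xy - 7/5xz - ⅓yz + 7/4y to the basis.

The other S-polynomials (S(f_1,h_3), S(f_2,h_3)) all reduce to 0 modulo the current basis, so we have a Gröbner basis.
Inter-reduce: drop elements whose leading term is divisible by another's, tail-reduce, and make monic.
Reduced Gröbner basis: {x²z - 25/24xy - 7/2xz - ⅚yz + 35/8y, xyz + 5/12x + ⅓z - 7/4, y² + ⅖x - 7/5}.
Label its elements g_1 = x²z - 25/24xy - 7/2xz - ⅚yz + 35/8y, g_2 = xyz + 5/12x + ⅓z - 7/4, g_3 = y² + ⅖x - 7/5.

Reduce p = 4xy² - 4xyz + 8/5x² - 109/15x - 4/3z + 7 modulo G:
  leading term xy²: subtract (4x)·g_3 from 4xy² - 4xyz + 8/5x² - 109/15x - 4/3z + 7 → -4xyz - 5/3x - 4/3z + 7
  leading term xyz: subtract (-4)·g_2 from -4xyz - 5/3x - 4/3z + 7 → 0
  normal form = 0.
Since the normal form is 0, p ∈ I.

4xy² - 4xyz + 8/5x² - 109/15x - 4/3z + 7 lies in I (it reduces to 0).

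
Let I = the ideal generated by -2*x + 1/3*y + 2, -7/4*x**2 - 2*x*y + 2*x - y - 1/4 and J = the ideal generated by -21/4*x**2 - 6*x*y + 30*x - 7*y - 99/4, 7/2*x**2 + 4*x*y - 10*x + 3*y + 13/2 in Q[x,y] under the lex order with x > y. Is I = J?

Equality of ideals is decidable: compute both reduced Gröbner bases (unique for the ordering) and check whether they agree.
Buchberger on the first generating set:
f_1 = -2*x + 1/3*y + 2, LT = x.
f_2 = -7/4*x**2 - 2*x*y + 2*x - y - 1/4, LT = x**2.

S(f_1,f_2): lcm = x**2. S = -55/42*x*y + 1/7*x - 4/7*y - 1/7.
  reduce S modulo (f_1, f_2):
  remainder -55/252*y**2 - 13/7*y ≠ 0; add g_3 = -55/252*y**2 - 13/7*y to the basis.

The other S-polynomials (S(f_1,g_3), S(f_2,g_3)) all reduce to 0 modulo the current basis, so we have a Gröbner basis.
Inter-reduce: drop elements whose leading term is divisible by another's, tail-reduce, and make monic.
Reduced Gröbner basis: {x - 1/6*y - 1, y**2 + 468/55*y}.

Buchberger on the second generating set:
h_1 = -21/4*x**2 - 6*x*y + 30*x - 7*y - 99/4, LT = x**2.
h_2 = 7/2*x**2 + 4*x*y - 10*x + 3*y + 13/2, LT = x**2.

S(h_1,h_2): lcm = x**2. S = -20/7*x + 10/21*y + 20/7.
  reduce S modulo (h_1, h_2):
  remainder -20/7*x + 10/21*y + 20/7 ≠ 0; add k_3 = -20/7*x + 10/21*y + 20/7 to the basis.

S(h_1,k_3): lcm = x**2. S = 55/42*x*y - 33/7*x + 4/3*y + 33/7.
  reduce S modulo (h_1, h_2, k_3):
  remainder 55/252*y**2 + 13/7*y ≠ 0; add k_4 = 55/252*y**2 + 13/7*y to the basis.

The other S-polynomials (S(h_2,k_3), S(h_1,k_4), S(h_2,k_4), S(k_3,k_4)) all reduce to 0 modulo the current basis, so we have a Gröbner basis.
Inter-reduce: drop elements whose leading term is divisible by another's, tail-reduce, and make monic.
Reduced Gröbner basis: {x - 1/6*y - 1, y**2 + 468/55*y}.

Same reduced basis, so the two generating sets span the same ideal.

Yes, the ideals are equal.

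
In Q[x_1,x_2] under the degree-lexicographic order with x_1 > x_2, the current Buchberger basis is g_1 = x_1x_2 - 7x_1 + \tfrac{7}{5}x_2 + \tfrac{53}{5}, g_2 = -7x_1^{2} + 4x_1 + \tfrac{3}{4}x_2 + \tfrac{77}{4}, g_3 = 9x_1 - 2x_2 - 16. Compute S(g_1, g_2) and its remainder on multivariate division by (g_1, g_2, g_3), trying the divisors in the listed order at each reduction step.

lcm(LM(g_1), LM(g_2)) = x_1^{2}x_2.
S = (lcm/LT(g_1))·g_1 − (lcm/LT(g_2))·g_2 = -7x_1^{2} + \tfrac{69}{35}x_1x_2 + \tfrac{3}{28}x_2^{2} + \tfrac{53}{5}x_1 + \tfrac{11}{4}x_2.
Reduce S modulo (g_1, g_2, g_3) in that order:
  leading term x_1^{2}: subtract (1)·g_2 from -7x_1^{2} + \tfrac{69}{35}x_1x_2 + \tfrac{3}{28}x_2^{2} + \tfrac{53}{5}x_1 + \tfrac{11}{4}x_2 → \tfrac{69}{35}x_1x_2 + \tfrac{3}{28}x_2^{2} + \tfrac{33}{5}x_1 + 2x_2 - \tfrac{77}{4}
  leading term x_1x_2: subtract (\tfrac{69}{35})·g_1 from \tfrac{69}{35}x_1x_2 + \tfrac{3}{28}x_2^{2} + \tfrac{33}{5}x_1 + 2x_2 - \tfrac{77}{4} → \tfrac{3}{28}x_2^{2} + \tfrac{102}{5}x_1 - \tfrac{19}{25}x_2 - \tfrac{28103}{700}
  leading term x_2^{2}: no divisor's leading term divides it; move \tfrac{3}{28}x_2^{2} to the remainder.
  leading term x_1: subtract (\tfrac{34}{15})·g_3 from \tfrac{102}{5}x_1 - \tfrac{19}{25}x_2 - \tfrac{28103}{700} → \tfrac{283}{75}x_2 - \tfrac{8149}{2100}
  leading term x_2: no divisor's leading term divides it; move \tfrac{283}{75}x_2 to the remainder.
  leading term 1: no divisor's leading term divides it; move -\tfrac{8149}{2100} to the remainder.
The remainder \tfrac{3}{28}x_2^{2} + \tfrac{283}{75}x_2 - \tfrac{8149}{2100} is nonzero, so it would be added as the next basis element.
This is the inner loop of Buchberger's algorithm — each nonzero remainder becomes a new basis element.

S(g_1, g_2) = -7x_1^{2} + \tfrac{69}{35}x_1x_2 + \tfrac{3}{28}x_2^{2} + \tfrac{53}{5}x_1 + \tfrac{11}{4}x_2; remainder on division = \tfrac{3}{28}x_2^{2} + \tfrac{283}{75}x_2 - \tfrac{8149}{2100}.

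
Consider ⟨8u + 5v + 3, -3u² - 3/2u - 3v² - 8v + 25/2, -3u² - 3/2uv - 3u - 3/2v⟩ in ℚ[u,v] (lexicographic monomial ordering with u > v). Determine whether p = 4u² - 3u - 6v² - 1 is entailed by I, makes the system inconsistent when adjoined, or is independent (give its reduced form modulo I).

4u² - 3u - 6v² - 1 lies in I (it reduces to 0).

First compute the reduced Gröbner basis of I by Buchberger's algorithm.
f_1 = 8u + 5v + 3, LT = u.
f_2 = -3u² - 3/2u - 3v² - 8v + 25/2, LT = u².
f_3 = -3u² - 3/2uv - 3u - 3/2v, LT = u².

S(f_1,f_2): lcm = u². S = ⅝uv - ⅛u - v² - 8/3v + 25/6.
  reduce S modulo (f_1, f_2, f_3):
  remainder -89/64v² - 271/96v + 809/192 ≠ 0; add h_4 = -89/64v² - 271/96v + 809/192 to the basis.

S(f_1,f_3): lcm = u². S = ⅛uv - ⅝u - ½v.
  reduce S modulo (f_1, f_2, f_3, h_4):
  remainder 5/2136v - 5/2136 ≠ 0; add h_5 = 5/2136v - 5/2136 to the basis.

The other S-polynomials (S(f_2,f_3), S(f_1,h_4), S(f_2,h_4), S(f_3,h_4), S(f_1,h_5), S(f_2,h_5), S(f_3,h_5), S(h_4,h_5)) all reduce to 0 modulo the current basis, so we have a Gröbner basis.
Inter-reduce: drop elements whose leading term is divisible by another's, tail-reduce, and make monic.
Reduced Gröbner basis: {u + 1, v - 1}.
Label its elements g_1 = u + 1, g_2 = v - 1.

Reduce p = 4u² - 3u - 6v² - 1 modulo G:
  leading term u²: subtract (4u)·g_1 from 4u² - 3u - 6v² - 1 → -7u - 6v² - 1
  leading term u: subtract (-7)·g_1 from -7u - 6v² - 1 → -6v² + 6
  leading term v²: subtract (-6v)·g_2 from -6v² + 6 → -6v + 6
  leading term v: subtract (-6)·g_2 from -6v + 6 → 0
  normal form = 0.
Since the normal form is 0, p ∈ I.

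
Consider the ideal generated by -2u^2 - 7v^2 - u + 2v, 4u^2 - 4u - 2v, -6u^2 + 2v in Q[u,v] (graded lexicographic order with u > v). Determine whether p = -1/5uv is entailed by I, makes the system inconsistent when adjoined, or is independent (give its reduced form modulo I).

First compute the reduced Gröbner basis of I by Buchberger's algorithm.
f_1 = -2u^2 - 7v^2 - u + 2v, LT = u^2.
f_2 = 4u^2 - 4u - 2v, LT = u^2.
f_3 = -6u^2 + 2v, LT = u^2.

S(f_1,f_2): lcm = u^2. S = 7/2v^2 + 3/2u - 1/2v.
  reduce S modulo (f_1, f_2, f_3):
  remainder 7/2v^2 + 3/2u - 1/2v ≠ 0; add h_4 = 7/2v^2 + 3/2u - 1/2v to the basis.

S(f_1,f_3): lcm = u^2. S = 7/2v^2 + 1/2u - 2/3v.
  reduce S modulo (f_1, f_2, f_3, h_4):
  remainder -u - 1/6v ≠ 0; add h_5 = -u - 1/6v to the basis.

S(f_1,h_5): lcm = u^2. S = -1/6uv + 7/2v^2 + 1/2u - v.
  reduce S modulo (f_1, f_2, f_3, h_4, h_5):
  remainder -55/168v ≠ 0; add h_6 = -55/168v to the basis.

The other S-polynomials (S(f_2,f_3), S(f_1,h_4), S(f_2,h_4), S(f_3,h_4), S(f_2,h_5), S(f_3,h_5), S(h_4,h_5), S(f_1,h_6), S(f_2,h_6), S(f_3,h_6), S(h_4,h_6), S(h_5,h_6)) all reduce to 0 modulo the current basis, so we have a Gröbner basis.
Inter-reduce: drop elements whose leading term is divisible by another's, tail-reduce, and make monic.
Reduced Gröbner basis: {u, v}.
Label its elements g_1 = u, g_2 = v.

Reduce p = -1/5uv modulo G:
  leading term uv: subtract (-1/5v)·g_1 from -1/5uv → 0
  normal form = 0.
Since the normal form is 0, p ∈ I.

-1/5uv lies in I (it reduces to 0).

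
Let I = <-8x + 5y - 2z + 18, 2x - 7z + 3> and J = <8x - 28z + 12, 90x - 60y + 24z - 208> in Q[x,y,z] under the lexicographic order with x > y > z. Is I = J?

No, the ideals differ.

Equality of ideals is decidable: compute both reduced Gröbner bases (unique for the ordering) and check whether they agree.
Buchberger on the first generating set:
f_1 = -8x + 5y - 2z + 18, LT = x.
f_2 = 2x - 7z + 3, LT = x.

S(f_1,f_2): lcm = x. S = -\tfrac{5}{8}y + \tfrac{15}{4}z - \tfrac{15}{4}.
  leading term y: no divisor's leading term divides it; move -\tfrac{5}{8}y to the remainder.
  leading term z: no divisor's leading term divides it; move \tfrac{15}{4}z to the remainder.
  leading term 1: no divisor's leading term divides it; move -\tfrac{15}{4} to the remainder.
  remainder -\tfrac{5}{8}y + \tfrac{15}{4}z - \tfrac{15}{4} ≠ 0; add g_3 = -\tfrac{5}{8}y + \tfrac{15}{4}z - \tfrac{15}{4} to the basis.

The other S-polynomials (S(f_1,g_3), S(f_2,g_3)) all reduce to 0 modulo the current basis, so we have a Gröbner basis.
Inter-reduce: drop elements whose leading term is divisible by another's, tail-reduce, and make monic.
Reduced Gröbner basis: {x - \tfrac{7}{2}z + \tfrac{3}{2}, y - 6z + 6}.

Buchberger on the second generating set:
h_1 = 8x - 28z + 12, LT = x.
h_2 = 90x - 60y + 24z - 208, LT = x.

S(h_1,h_2): lcm = x. S = \tfrac{2}{3}y - \tfrac{113}{30}z + \tfrac{343}{90}.
  leading term y: no divisor's leading term divides it; move \tfrac{2}{3}y to the remainder.
  leading term z: no divisor's leading term divides it; move -\tfrac{113}{30}z to the remainder.
  leading term 1: no divisor's leading term divides it; move \tfrac{343}{90} to the remainder.
  remainder \tfrac{2}{3}y - \tfrac{113}{30}z + \tfrac{343}{90} ≠ 0; add k_3 = \tfrac{2}{3}y - \tfrac{113}{30}z + \tfrac{343}{90} to the basis.

The other S-polynomials (S(h_1,k_3), S(h_2,k_3)) all reduce to 0 modulo the current basis, so we have a Gröbner basis.
Inter-reduce: drop elements whose leading term is divisible by another's, tail-reduce, and make monic.
Reduced Gröbner basis: {x - \tfrac{7}{2}z + \tfrac{3}{2}, y - \tfrac{113}{20}z + \tfrac{343}{60}}.

These differ, so the ideals are not equal.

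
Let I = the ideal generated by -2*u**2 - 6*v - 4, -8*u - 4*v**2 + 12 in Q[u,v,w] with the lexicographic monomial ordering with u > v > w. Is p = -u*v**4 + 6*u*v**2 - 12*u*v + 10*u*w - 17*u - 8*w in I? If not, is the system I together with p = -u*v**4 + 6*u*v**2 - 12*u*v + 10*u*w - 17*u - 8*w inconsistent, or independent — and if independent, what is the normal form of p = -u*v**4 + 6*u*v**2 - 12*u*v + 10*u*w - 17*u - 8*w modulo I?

-u*v**4 + 6*u*v**2 - 12*u*v + 10*u*w - 17*u - 8*w is independent of I; its normal form modulo I is -5*v**2*w + 7*w.

First compute the reduced Gröbner basis of I by Buchberger's algorithm.
f_1 = -2*u**2 - 6*v - 4, LT = u**2.
f_2 = -8*u - 4*v**2 + 12, LT = u.

S(f_1,f_2): lcm = u**2. S = -1/2*u*v**2 + 3/2*u + 3*v + 2.
  leading term u*v**2: subtract (1/16*v**2)·f_2 from -1/2*u*v**2 + 3/2*u + 3*v + 2 → 3/2*u + 1/4*v**4 - 3/4*v**2 + 3*v + 2
  leading term u: subtract (-3/16)·f_2 from 3/2*u + 1/4*v**4 - 3/4*v**2 + 3*v + 2 → 1/4*v**4 - 3/2*v**2 + 3*v + 17/4
  leading term v**4: no divisor's leading term divides it; move 1/4*v**4 to the remainder.
  leading term v**2: no divisor's leading term divides it; move -3/2*v**2 to the remainder.
  leading term v: no divisor's leading term divides it; move 3*v to the remainder.
  leading term 1: no divisor's leading term divides it; move 17/4 to the remainder.
  remainder 1/4*v**4 - 3/2*v**2 + 3*v + 17/4 ≠ 0; add h_3 = 1/4*v**4 - 3/2*v**2 + 3*v + 17/4 to the basis.

S(f_1,h_3): leading monomials are coprime, so the S-polynomial reduces to 0 (Buchberger's first criterion).
S(f_2,h_3): leading monomials are coprime, so the S-polynomial reduces to 0 (Buchberger's first criterion).
Every S-polynomial of the final basis reduces to 0, so we have a Gröbner basis.
Inter-reduce: drop elements whose leading term is divisible by another's, tail-reduce, and make monic.
Reduced Gröbner basis: {u + 1/2*v**2 - 3/2, v**4 - 6*v**2 + 12*v + 17}.
Label its elements g_1 = u + 1/2*v**2 - 3/2, g_2 = v**4 - 6*v**2 + 12*v + 17.

Reduce p = -u*v**4 + 6*u*v**2 - 12*u*v + 10*u*w - 17*u - 8*w modulo G:
  leading term u*v**4: subtract (-v**4)·g_1 from -u*v**4 + 6*u*v**2 - 12*u*v + 10*u*w - 17*u - 8*w → 6*u*v**2 - 12*u*v + 10*u*w - 17*u + 1/2*v**6 - 3/2*v**4 - 8*w
  leading term u*v**2: subtract (6*v**2)·g_1 from 6*u*v**2 - 12*u*v + 10*u*w - 17*u + 1/2*v**6 - 3/2*v**4 - 8*w → -12*u*v + 10*u*w - 17*u + 1/2*v**6 - 9/2*v**4 + 9*v**2 - 8*w
  leading term u*v: subtract (-12*v)·g_1 from -12*u*v + 10*u*w - 17*u + 1/2*v**6 - 9/2*v**4 + 9*v**2 - 8*w → 10*u*w - 17*u + 1/2*v**6 - 9/2*v**4 + 6*v**3 + 9*v**2 - 18*v - 8*w
  leading term u*w: subtract (10*w)·g_1 from 10*u*w - 17*u + 1/2*v**6 - 9/2*v**4 + 6*v**3 + 9*v**2 - 18*v - 8*w → -17*u + 1/2*v**6 - 9/2*v**4 + 6*v**3 - 5*v**2*w + 9*v**2 - 18*v + 7*w
  leading term u: subtract (-17)·g_1 from -17*u + 1/2*v**6 - 9/2*v**4 + 6*v**3 - 5*v**2*w + 9*v**2 - 18*v + 7*w → 1/2*v**6 - 9/2*v**4 + 6*v**3 - 5*v**2*w + 35/2*v**2 - 18*v + 7*w - 51/2
  leading term v**6: subtract (1/2*v**2)·g_2 from 1/2*v**6 - 9/2*v**4 + 6*v**3 - 5*v**2*w + 35/2*v**2 - 18*v + 7*w - 51/2 → -3/2*v**4 - 5*v**2*w + 9*v**2 - 18*v + 7*w - 51/2
  leading term v**4: subtract (-3/2)·g_2 from -3/2*v**4 - 5*v**2*w + 9*v**2 - 18*v + 7*w - 51/2 → -5*v**2*w + 7*w
  leading term v**2*w: no divisor's leading term divides it; move -5*v**2*w to the remainder.
  leading term w: no divisor's leading term divides it; move 7*w to the remainder.
  normal form = -5*v**2*w + 7*w.
The normal form is nonzero, so p ∉ I. Since p minus its normal form lies in I, I + (p) = I + (r) where r = -5*v**2*w + 7*w; decide whether this ideal is the whole ring.
Run Buchberger on G together with r (pairs among the g_i already reduce to 0 since G is a Gröbner basis):
g_1 = u + 1/2*v**2 - 3/2, LT = u.
g_2 = v**4 - 6*v**2 + 12*v + 17, LT = v**4.
r = -5*v**2*w + 7*w, LT = v**2*w.

S(g_1,g_2): leading monomials are coprime, so the S-polynomial reduces to 0 (Buchberger's first criterion).
S(g_1,r): leading monomials are coprime, so the S-polynomial reduces to 0 (Buchberger's first criterion).
S(g_2,r): lcm = v**4*w. S = -23/5*v**2*w + 12*v*w + 17*w.
  leading term v**2*w: subtract (23/25)·r from -23/5*v**2*w + 12*v*w + 17*w → 12*v*w + 264/25*w
  leading term v*w: no divisor's leading term divides it; move 12*v*w to the remainder.
  leading term w: no divisor's leading term divides it; move 264/25*w to the remainder.
  remainder 12*v*w + 264/25*w ≠ 0; add m_4 = 12*v*w + 264/25*w to the basis.

S(g_1,m_4): leading monomials are coprime, so the S-polynomial reduces to 0 (Buchberger's first criterion).
S(g_2,m_4): lcm = v**4*w. S = -22/25*v**3*w - 6*v**2*w + 12*v*w + 17*w.
  leading term v**3*w: subtract (22/125*v)·r from -22/25*v**3*w - 6*v**2*w + 12*v*w + 17*w → -6*v**2*w + 1346/125*v*w + 17*w
  leading term v**2*w: subtract (6/5)·r from -6*v**2*w + 1346/125*v*w + 17*w → 1346/125*v*w + 43/5*w
  leading term v*w: subtract (673/750)·m_4 from 1346/125*v*w + 43/5*w → -2737/3125*w
  leading term w: no divisor's leading term divides it; move -2737/3125*w to the remainder.
  remainder -2737/3125*w ≠ 0; add m_5 = -2737/3125*w to the basis.

S(r,m_4): lcm = v**2*w. S = -22/25*v*w - 7/5*w.
  leading term v*w: subtract (-11/150)·m_4 from -22/25*v*w - 7/5*w → -391/625*w
  leading term w: subtract (5/7)·m_5 from -391/625*w → 0
  remainder 0.

S(g_1,m_5): leading monomials are coprime, so the S-polynomial reduces to 0 (Buchberger's first criterion).
S(g_2,m_5): leading monomials are coprime, so the S-polynomial reduces to 0 (Buchberger's first criterion).
S(r,m_5): lcm = v**2*w. S = -7/5*w.
  leading term w: subtract (625/391)·m_5 from -7/5*w → 0
  remainder 0.

S(m_4,m_5): lcm = v*w. S = 22/25*w.
  leading term w: subtract (-2750/2737)·m_5 from 22/25*w → 0
  remainder 0.

Every S-polynomial of the final basis reduces to 0, so we have a Gröbner basis.
Inter-reduce: drop elements whose leading term is divisible by another's, tail-reduce, and make monic.
Reduced Gröbner basis: {u + 1/2*v**2 - 3/2, v**4 - 6*v**2 + 12*v + 17, w}.
The reduced Gröbner basis of I + (p) is {u + 1/2*v**2 - 3/2, v**4 - 6*v**2 + 12*v + 17, w} ≠ {1}, a proper ideal, so the enlarged system stays consistent: p is independent of I, with normal form -5*v**2*w + 7*w.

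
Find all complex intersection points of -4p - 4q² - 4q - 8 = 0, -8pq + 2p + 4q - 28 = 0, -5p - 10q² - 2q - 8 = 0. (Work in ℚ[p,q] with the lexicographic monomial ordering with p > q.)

Compute a lex Gröbner basis by Buchberger's algorithm.
f_1 = -4p - 4q² - 4q - 8, LT = p.
f_2 = -8pq + 2p + 4q - 28, LT = pq.
f_3 = -5p - 10q² - 2q - 8, LT = p.

S(f_1,f_2): lcm = pq. S = ¼p + q³ + q² + 5/2q - 7/2.
  reduce S modulo (f_1, f_2, f_3):
  remainder q³ + ¾q² + 9/4q - 4 ≠ 0; add h_4 = q³ + ¾q² + 9/4q - 4 to the basis.

S(f_1,f_3): lcm = p. S = -q² + ⅗q + ⅖.
  reduce S modulo (f_1, f_2, f_3, h_4):
  remainder -q² + ⅗q + ⅖ ≠ 0; add h_5 = -q² + ⅗q + ⅖ to the basis.

S(f_2,f_3): lcm = pq. S = -¼p - 2q³ - ⅖q² - 21/10q + 7/2.
  reduce S modulo (f_1, f_2, f_3, h_4, h_5):
  remainder 173/50q - 173/50 ≠ 0; add h_6 = 173/50q - 173/50 to the basis.

The other S-polynomials (S(f_1,h_4), S(f_2,h_4), S(f_3,h_4), S(f_1,h_5), S(f_2,h_5), S(f_3,h_5), S(h_4,h_5), S(f_1,h_6), S(f_2,h_6), S(f_3,h_6), S(h_4,h_6), S(h_5,h_6)) all reduce to 0 modulo the current basis, so we have a Gröbner basis.
Inter-reduce: drop elements whose leading term is divisible by another's, tail-reduce, and make monic.
Reduced Gröbner basis: {p + 4, q - 1}.

A lex Gröbner basis eliminates variables successively. Here q - 1 depends only on q, with roots {1}; lifting each root through the earlier basis elements recovers the full solutions.
  q = 1: the earlier basis element becomes p + 4 = 0, giving p = -4 — point (-4, 1).

{(-4, 1)}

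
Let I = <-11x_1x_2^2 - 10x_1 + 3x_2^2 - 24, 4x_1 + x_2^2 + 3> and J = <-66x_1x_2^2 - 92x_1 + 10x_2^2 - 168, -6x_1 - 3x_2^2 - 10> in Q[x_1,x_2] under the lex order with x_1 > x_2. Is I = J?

No, the ideals differ.

Equality of ideals is decidable: compute both reduced Gröbner bases (unique for the ordering) and check whether they agree.
Buchberger on the first generating set:
f_1 = -11x_1x_2^2 - 10x_1 + 3x_2^2 - 24, LT = x_1x_2^2.
f_2 = 4x_1 + x_2^2 + 3, LT = x_1.

S(f_1,f_2): lcm = x_1x_2^2. S = 10/11x_1 - 1/4x_2^4 - 45/44x_2^2 + 24/11.
  leading term x_1: subtract (5/22)·f_2 from 10/11x_1 - 1/4x_2^4 - 45/44x_2^2 + 24/11 → -1/4x_2^4 - 5/4x_2^2 + 3/2
  leading term x_2^4: no divisor's leading term divides it; move -1/4x_2^4 to the remainder.
  leading term x_2^2: no divisor's leading term divides it; move -5/4x_2^2 to the remainder.
  leading term 1: no divisor's leading term divides it; move 3/2 to the remainder.
  remainder -1/4x_2^4 - 5/4x_2^2 + 3/2 ≠ 0; add g_3 = -1/4x_2^4 - 5/4x_2^2 + 3/2 to the basis.

The other S-polynomials (S(f_1,g_3), S(f_2,g_3)) all reduce to 0 modulo the current basis, so we have a Gröbner basis.
Inter-reduce: drop elements whose leading term is divisible by another's, tail-reduce, and make monic.
Reduced Gröbner basis: {x_1 + 1/4x_2^2 + 3/4, x_2^4 + 5x_2^2 - 6}.

Buchberger on the second generating set:
h_1 = -66x_1x_2^2 - 92x_1 + 10x_2^2 - 168, LT = x_1x_2^2.
h_2 = -6x_1 - 3x_2^2 - 10, LT = x_1.

S(h_1,h_2): lcm = x_1x_2^2. S = 46/33x_1 - 1/2x_2^4 - 20/11x_2^2 + 28/11.
  leading term x_1: subtract (-23/99)·h_2 from 46/33x_1 - 1/2x_2^4 - 20/11x_2^2 + 28/11 → -1/2x_2^4 - 83/33x_2^2 + 2/9
  leading term x_2^4: no divisor's leading term divides it; move -1/2x_2^4 to the remainder.
  leading term x_2^2: no divisor's leading term divides it; move -83/33x_2^2 to the remainder.
  leading term 1: no divisor's leading term divides it; move 2/9 to the remainder.
  remainder -1/2x_2^4 - 83/33x_2^2 + 2/9 ≠ 0; add k_3 = -1/2x_2^4 - 83/33x_2^2 + 2/9 to the basis.

The other S-polynomials (S(h_1,k_3), S(h_2,k_3)) all reduce to 0 modulo the current basis, so we have a Gröbner basis.
Inter-reduce: drop elements whose leading term is divisible by another's, tail-reduce, and make monic.
Reduced Gröbner basis: {x_1 + 1/2x_2^2 + 5/3, x_2^4 + 166/33x_2^2 - 4/9}.

The bases are distinct; the ideals are different.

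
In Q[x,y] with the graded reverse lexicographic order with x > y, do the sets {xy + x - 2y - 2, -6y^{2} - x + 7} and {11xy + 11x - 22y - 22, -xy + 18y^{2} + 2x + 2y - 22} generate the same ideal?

Equality of ideals is decidable: compute both reduced Gröbner bases (unique for the ordering) and check whether they agree.
Buchberger on the first generating set:
f_1 = xy + x - 2y - 2, LT = xy.
f_2 = -6y^{2} - x + 7, LT = y^{2}.

S(f_1,f_2): lcm = xy^{2}. S = -\tfrac{1}{6}x^{2} + xy - 2y^{2} + \tfrac{7}{6}x - 2y.
  reduce S modulo (f_1, f_2):
  remainder -\tfrac{1}{6}x^{2} + \tfrac{1}{2}x - \tfrac{1}{3} ≠ 0; add g_3 = -\tfrac{1}{6}x^{2} + \tfrac{1}{2}x - \tfrac{1}{3} to the basis.

The other S-polynomials (S(f_1,g_3), S(f_2,g_3)) all reduce to 0 modulo the current basis, so we have a Gröbner basis.
Inter-reduce: drop elements whose leading term is divisible by another's, tail-reduce, and make monic.
Reduced Gröbner basis: {x^{2} - 3x + 2, xy + x - 2y - 2, y^{2} + \tfrac{1}{6}x - \tfrac{7}{6}}.

Buchberger on the second generating set:
h_1 = 11xy + 11x - 22y - 22, LT = xy.
h_2 = -xy + 18y^{2} + 2x + 2y - 22, LT = xy.

S(h_1,h_2): lcm = xy. S = 18y^{2} + 3x - 24.
  reduce S modulo (h_1, h_2):
  remainder 18y^{2} + 3x - 24 ≠ 0; add k_3 = 18y^{2} + 3x - 24 to the basis.

S(h_1,k_3): lcm = xy^{2}. S = -\tfrac{1}{6}x^{2} + xy - 2y^{2} + \tfrac{4}{3}x - 2y.
  reduce S modulo (h_1, h_2, k_3):
  remainder -\tfrac{1}{6}x^{2} + \tfrac{2}{3}x - \tfrac{2}{3} ≠ 0; add k_4 = -\tfrac{1}{6}x^{2} + \tfrac{2}{3}x - \tfrac{2}{3} to the basis.

The other S-polynomials (S(h_2,k_3), S(h_1,k_4), S(h_2,k_4), S(k_3,k_4)) all reduce to 0 modulo the current basis, so we have a Gröbner basis.
Inter-reduce: drop elements whose leading term is divisible by another's, tail-reduce, and make monic.
Reduced Gröbner basis: {x^{2} - 4x + 4, xy + x - 2y - 2, y^{2} + \tfrac{1}{6}x - \tfrac{4}{3}}.

Since the reduced bases disagree, the two ideals are not the same.

No, the ideals differ.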